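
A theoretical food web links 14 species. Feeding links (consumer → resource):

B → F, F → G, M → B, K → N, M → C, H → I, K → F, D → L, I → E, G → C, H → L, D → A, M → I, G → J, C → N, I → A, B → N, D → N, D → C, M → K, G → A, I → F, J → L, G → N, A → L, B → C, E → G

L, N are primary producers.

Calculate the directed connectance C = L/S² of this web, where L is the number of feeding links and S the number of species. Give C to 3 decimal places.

The web has S = 14 species and L = 27 feeding links.
C = L / S² = 27 / 196 = 0.1378 ≈ 0.138.

C = 0.138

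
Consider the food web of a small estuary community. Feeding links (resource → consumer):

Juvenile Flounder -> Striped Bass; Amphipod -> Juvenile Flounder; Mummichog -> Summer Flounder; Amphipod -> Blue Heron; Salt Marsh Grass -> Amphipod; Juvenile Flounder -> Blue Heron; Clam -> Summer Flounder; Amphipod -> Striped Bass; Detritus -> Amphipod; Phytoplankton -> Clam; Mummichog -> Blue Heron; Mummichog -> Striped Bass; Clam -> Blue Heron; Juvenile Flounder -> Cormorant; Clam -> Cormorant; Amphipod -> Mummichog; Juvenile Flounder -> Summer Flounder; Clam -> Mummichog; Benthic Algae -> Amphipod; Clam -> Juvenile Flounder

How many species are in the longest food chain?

One longest chain: Benthic Algae → Amphipod → Juvenile Flounder → Cormorant.
It has 4 species and 3 links.

4 species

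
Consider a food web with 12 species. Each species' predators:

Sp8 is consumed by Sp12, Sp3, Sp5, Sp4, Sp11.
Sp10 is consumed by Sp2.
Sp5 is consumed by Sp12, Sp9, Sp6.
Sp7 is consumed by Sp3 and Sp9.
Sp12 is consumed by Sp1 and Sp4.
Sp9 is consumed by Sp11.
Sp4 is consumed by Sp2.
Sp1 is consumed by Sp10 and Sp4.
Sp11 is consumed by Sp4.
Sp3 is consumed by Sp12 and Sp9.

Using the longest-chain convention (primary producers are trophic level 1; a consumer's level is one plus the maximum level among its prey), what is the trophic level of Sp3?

Sp8 is a producer → level 1.
Sp3 eats Sp8 (level 1); other prey at levels: Sp7 1 → level 2.

Trophic level 2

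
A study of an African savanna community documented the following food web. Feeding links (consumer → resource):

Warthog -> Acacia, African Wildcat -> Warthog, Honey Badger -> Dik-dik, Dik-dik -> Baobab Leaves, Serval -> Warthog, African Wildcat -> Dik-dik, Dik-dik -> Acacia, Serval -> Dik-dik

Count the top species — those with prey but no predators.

Top species (has prey, but nothing eats it): Honey Badger, African Wildcat, Serval.
Count: 3.

3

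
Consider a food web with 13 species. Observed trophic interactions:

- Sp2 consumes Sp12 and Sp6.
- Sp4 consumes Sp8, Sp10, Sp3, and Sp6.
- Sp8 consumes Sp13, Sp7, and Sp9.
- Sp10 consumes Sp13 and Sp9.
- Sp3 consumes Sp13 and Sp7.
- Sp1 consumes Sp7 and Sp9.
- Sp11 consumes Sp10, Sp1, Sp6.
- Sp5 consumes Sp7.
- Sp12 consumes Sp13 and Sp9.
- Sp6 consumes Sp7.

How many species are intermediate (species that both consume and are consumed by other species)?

6

Intermediate species (has both prey and predators): Sp3, Sp1, Sp12, Sp6, Sp10, Sp8.
Count: 6.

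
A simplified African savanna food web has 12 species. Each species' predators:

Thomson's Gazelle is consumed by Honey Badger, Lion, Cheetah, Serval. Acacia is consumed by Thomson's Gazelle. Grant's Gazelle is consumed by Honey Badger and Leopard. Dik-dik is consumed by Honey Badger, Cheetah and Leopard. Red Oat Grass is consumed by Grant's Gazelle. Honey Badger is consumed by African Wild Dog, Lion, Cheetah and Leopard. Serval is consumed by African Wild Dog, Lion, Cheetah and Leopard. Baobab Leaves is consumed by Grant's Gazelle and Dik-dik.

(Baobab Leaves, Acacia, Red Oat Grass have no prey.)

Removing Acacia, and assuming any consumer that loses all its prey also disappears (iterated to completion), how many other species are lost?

Remove Acacia.
Round 1: Thomson's Gazelle (all prey gone) → extinct.
Round 2: Serval (all prey gone) → extinct.
No further losses. Total secondary extinctions: 2.

2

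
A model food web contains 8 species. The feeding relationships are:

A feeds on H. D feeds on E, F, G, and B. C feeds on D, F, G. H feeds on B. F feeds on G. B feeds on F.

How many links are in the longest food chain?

One longest chain: G → F → B → H → A.
It has 5 species and 4 links.

4 links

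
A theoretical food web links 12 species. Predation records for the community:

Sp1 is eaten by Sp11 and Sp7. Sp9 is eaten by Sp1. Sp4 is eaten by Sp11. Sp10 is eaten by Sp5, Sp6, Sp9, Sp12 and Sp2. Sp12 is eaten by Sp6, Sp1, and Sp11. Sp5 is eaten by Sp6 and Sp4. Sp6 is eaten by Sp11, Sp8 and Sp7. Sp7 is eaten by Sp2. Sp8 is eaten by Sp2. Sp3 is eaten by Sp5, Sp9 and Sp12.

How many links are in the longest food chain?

One longest chain: Sp10 → Sp12 → Sp6 → Sp8 → Sp2.
It has 5 species and 4 links.

4 links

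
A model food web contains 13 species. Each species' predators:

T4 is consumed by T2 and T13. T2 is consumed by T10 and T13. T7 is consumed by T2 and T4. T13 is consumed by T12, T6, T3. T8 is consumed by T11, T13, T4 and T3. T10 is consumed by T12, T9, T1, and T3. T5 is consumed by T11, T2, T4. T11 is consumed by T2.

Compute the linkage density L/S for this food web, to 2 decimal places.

L/S = 1.62

There are L = 21 links among S = 13 species.
L/S = 21/13 = 1.6154 ≈ 1.62.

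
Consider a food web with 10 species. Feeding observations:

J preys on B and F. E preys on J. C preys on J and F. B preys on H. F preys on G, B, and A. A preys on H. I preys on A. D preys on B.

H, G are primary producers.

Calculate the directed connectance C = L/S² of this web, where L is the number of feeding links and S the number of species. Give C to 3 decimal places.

C = 0.120

The web has S = 10 species and L = 12 feeding links.
C = L / S² = 12 / 100 = 0.1200 ≈ 0.120.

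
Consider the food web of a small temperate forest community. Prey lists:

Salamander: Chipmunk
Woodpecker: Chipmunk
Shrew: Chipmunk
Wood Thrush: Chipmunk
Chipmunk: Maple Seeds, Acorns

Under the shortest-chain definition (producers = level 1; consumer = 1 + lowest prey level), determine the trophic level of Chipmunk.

Maple Seeds is a producer → level 1.
Chipmunk eats Maple Seeds → level 2.

Trophic level 2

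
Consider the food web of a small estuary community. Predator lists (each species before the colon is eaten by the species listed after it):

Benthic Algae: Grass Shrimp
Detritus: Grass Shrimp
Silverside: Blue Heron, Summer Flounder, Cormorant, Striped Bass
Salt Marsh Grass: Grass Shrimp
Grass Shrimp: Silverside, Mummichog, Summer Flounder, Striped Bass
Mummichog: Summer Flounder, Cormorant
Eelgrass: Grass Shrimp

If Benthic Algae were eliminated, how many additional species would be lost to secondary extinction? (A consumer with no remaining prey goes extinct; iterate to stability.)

Remove Benthic Algae.
Every predator of it retains at least one other prey: Grass Shrimp still has Eelgrass, Salt Marsh Grass, Detritus.
No consumer loses all prey, so no secondary extinctions occur.

0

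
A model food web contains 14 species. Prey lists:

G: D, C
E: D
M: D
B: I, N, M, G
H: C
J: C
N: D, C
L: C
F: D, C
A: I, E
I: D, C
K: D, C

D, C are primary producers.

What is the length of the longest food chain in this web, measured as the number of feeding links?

2 links

One longest chain: D → I → A.
It has 3 species and 2 links.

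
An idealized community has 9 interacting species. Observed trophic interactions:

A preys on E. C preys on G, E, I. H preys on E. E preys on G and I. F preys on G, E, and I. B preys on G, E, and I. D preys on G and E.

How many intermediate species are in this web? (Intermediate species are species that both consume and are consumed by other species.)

Intermediate species (has both prey and predators): E.
Count: 1.

1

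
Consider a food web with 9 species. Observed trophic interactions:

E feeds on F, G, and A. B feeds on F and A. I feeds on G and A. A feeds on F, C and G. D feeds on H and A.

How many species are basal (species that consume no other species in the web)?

4

Basal species (no prey listed): C, G, H, F.
Count: 4.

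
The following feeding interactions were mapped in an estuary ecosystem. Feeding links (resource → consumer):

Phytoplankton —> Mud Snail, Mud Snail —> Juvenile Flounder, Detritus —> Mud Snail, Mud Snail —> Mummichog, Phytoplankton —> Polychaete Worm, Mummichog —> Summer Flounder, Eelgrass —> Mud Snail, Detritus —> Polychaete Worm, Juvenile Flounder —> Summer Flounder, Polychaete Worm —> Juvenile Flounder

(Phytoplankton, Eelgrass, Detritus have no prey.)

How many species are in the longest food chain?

4 species

One longest chain: Phytoplankton → Mud Snail → Mummichog → Summer Flounder.
It has 4 species and 3 links.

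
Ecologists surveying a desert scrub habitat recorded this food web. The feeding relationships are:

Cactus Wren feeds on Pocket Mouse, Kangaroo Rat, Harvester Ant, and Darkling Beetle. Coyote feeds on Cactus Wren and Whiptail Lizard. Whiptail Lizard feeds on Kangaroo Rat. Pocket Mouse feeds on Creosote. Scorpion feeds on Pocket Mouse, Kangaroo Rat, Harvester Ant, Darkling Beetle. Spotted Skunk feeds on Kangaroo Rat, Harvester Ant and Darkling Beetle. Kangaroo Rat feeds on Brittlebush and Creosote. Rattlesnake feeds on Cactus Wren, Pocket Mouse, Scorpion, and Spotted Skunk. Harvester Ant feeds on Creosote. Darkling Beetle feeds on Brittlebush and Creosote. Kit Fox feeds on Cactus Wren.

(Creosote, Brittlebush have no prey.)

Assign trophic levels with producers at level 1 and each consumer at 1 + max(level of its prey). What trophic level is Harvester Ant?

Creosote is a producer → level 1.
Harvester Ant eats Creosote → level 2.

Trophic level 2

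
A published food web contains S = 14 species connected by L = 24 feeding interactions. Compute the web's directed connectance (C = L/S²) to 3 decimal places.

C = 0.122

The web has S = 14 species and L = 24 feeding links.
C = L / S² = 24 / 196 = 0.1224 ≈ 0.122.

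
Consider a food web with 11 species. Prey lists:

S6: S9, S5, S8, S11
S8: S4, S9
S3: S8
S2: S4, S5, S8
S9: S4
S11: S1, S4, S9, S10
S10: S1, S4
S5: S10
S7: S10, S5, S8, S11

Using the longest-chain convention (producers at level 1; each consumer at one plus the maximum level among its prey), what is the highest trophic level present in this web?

Producers (level 1): S1, S4.
S1 → S10 → S5 → S6 gives S6 level 4.
No species has a prey at level 4, so no species reaches level 5.

4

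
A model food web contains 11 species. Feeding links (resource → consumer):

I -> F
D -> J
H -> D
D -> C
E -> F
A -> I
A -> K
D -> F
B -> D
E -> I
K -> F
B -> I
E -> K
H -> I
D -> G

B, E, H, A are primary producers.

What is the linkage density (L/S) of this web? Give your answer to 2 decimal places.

There are L = 15 links among S = 11 species.
L/S = 15/11 = 1.3636 ≈ 1.36.

L/S = 1.36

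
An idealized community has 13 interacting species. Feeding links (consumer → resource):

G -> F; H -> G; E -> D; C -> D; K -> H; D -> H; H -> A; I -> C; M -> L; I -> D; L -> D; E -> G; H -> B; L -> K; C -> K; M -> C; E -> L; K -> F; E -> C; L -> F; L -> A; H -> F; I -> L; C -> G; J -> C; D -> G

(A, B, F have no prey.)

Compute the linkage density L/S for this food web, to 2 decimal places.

L/S = 2.00

There are L = 26 links among S = 13 species.
L/S = 26/13 = 2.0000 ≈ 2.00.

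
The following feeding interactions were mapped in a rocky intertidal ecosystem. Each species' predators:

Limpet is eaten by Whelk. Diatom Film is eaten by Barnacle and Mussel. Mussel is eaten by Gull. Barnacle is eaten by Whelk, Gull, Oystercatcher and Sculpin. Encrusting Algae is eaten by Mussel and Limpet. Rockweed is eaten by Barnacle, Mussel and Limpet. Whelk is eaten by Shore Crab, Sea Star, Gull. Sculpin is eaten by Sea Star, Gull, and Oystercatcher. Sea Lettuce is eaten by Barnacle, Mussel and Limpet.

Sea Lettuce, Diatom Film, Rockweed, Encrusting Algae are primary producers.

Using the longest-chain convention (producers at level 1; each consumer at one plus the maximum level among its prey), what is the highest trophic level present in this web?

Producers (level 1): Sea Lettuce, Diatom Film, Rockweed, Encrusting Algae.
Sea Lettuce → Limpet → Whelk → Gull gives Gull level 4.
No species has a prey at level 4, so no species reaches level 5.

4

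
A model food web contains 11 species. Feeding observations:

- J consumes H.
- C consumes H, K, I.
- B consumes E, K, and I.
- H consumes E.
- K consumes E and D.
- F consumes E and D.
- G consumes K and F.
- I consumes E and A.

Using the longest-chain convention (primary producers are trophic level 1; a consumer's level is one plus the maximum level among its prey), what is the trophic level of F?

Trophic level 2

D is a producer → level 1.
F eats D (level 1); other prey at levels: E 1 → level 2.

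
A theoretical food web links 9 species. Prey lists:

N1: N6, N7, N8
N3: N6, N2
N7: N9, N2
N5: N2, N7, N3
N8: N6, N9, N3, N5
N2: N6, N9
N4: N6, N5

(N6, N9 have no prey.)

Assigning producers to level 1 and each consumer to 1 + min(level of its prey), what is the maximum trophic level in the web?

3

Producers (level 1): N6, N9.
Following each consumer down to its lowest-level prey: N6 → N2 → N5 (levels 1 through 3).
All prey of N5 (N2 2, N7 2, N3 2) are at level 2 or above, so N5 is at level 1 + 2 = 3.
Every consumer has at least one prey at level 2 or below, so none exceeds level 3.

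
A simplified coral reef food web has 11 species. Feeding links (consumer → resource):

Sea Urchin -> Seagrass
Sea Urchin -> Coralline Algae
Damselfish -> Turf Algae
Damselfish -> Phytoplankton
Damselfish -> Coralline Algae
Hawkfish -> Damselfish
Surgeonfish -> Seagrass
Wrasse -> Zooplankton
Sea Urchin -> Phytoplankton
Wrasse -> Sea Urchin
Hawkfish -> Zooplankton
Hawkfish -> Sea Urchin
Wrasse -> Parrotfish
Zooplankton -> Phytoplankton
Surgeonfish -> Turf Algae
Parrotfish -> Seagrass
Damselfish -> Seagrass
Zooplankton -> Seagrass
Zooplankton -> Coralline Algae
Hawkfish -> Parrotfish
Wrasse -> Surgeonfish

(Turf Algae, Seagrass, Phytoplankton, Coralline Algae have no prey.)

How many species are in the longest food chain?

One longest chain: Seagrass → Zooplankton → Hawkfish.
It has 3 species and 2 links.

3 species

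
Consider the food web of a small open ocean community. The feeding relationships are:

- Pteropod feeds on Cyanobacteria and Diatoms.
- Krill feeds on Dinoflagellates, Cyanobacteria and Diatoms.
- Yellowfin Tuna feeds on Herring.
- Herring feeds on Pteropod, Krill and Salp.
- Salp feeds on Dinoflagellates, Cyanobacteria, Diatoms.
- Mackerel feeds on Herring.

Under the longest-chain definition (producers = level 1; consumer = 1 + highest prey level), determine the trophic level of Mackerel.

Cyanobacteria is a producer → level 1.
Pteropod eats Cyanobacteria (level 1); other prey at levels: Diatoms 1 → level 2.
Herring eats Pteropod (level 2); other prey at levels: Salp 2, Krill 2 → level 3.
Mackerel eats Herring → level 4.

Trophic level 4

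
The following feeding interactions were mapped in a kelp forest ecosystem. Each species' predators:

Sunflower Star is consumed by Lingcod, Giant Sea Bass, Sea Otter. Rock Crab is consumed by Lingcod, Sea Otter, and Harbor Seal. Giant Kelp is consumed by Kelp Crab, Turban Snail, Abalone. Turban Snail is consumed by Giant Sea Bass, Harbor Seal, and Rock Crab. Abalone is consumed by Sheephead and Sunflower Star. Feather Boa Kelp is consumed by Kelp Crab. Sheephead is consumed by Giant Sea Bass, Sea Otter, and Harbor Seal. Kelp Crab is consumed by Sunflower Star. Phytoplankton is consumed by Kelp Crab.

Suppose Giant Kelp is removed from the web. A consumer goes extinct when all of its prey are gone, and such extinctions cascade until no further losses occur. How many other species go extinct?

5

Remove Giant Kelp.
Round 1: Turban Snail (all prey gone), Abalone (all prey gone) → extinct.
Round 2: Rock Crab (all prey gone), Sheephead (all prey gone) → extinct.
Round 3: Harbor Seal (all prey gone) → extinct.
No further losses. Total secondary extinctions: 5.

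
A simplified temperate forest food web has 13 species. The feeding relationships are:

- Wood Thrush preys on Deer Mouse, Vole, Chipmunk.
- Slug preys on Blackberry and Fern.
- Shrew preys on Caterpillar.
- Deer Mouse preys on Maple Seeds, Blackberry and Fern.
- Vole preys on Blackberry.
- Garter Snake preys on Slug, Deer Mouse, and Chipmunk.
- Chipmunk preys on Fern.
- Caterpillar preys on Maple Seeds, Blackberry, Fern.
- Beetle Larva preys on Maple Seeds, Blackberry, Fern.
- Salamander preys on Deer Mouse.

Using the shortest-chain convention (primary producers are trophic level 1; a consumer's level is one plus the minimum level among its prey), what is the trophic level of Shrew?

Blackberry is a producer → level 1.
Caterpillar eats Blackberry → level 2.
Shrew eats Caterpillar → level 3.
No prey of Shrew is below level 2, so 3 is the minimum.

Trophic level 3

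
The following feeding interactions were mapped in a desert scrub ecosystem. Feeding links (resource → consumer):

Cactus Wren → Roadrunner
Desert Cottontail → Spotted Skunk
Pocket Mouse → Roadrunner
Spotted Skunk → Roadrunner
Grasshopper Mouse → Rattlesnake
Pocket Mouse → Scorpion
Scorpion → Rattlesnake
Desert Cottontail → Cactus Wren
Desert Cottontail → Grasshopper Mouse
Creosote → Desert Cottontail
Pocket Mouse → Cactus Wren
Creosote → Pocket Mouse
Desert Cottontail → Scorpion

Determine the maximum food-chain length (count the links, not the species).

3 links

One longest chain: Creosote → Desert Cottontail → Grasshopper Mouse → Rattlesnake.
It has 4 species and 3 links.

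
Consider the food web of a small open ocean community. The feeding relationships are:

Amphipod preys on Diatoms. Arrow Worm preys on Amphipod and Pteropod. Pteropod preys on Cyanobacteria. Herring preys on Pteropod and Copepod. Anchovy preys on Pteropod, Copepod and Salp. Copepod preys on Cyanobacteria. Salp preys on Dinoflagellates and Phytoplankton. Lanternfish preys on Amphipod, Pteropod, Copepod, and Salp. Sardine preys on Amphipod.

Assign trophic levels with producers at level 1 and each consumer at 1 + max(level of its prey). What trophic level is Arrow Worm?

Cyanobacteria is a producer → level 1.
Pteropod eats Cyanobacteria → level 2.
Arrow Worm eats Pteropod (level 2); other prey at levels: Amphipod 2 → level 3.

Trophic level 3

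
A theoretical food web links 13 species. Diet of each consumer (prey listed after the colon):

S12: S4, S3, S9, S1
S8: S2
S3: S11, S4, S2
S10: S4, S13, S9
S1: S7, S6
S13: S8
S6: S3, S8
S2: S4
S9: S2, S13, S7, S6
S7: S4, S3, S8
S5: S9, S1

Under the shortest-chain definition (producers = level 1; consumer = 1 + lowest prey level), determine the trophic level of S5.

Trophic level 4

S4 is a producer → level 1.
S2 eats S4 → level 2.
S9 eats S2 → level 3.
S5 eats S9 → level 4.
No prey of S5 is below level 3, so 4 is the minimum.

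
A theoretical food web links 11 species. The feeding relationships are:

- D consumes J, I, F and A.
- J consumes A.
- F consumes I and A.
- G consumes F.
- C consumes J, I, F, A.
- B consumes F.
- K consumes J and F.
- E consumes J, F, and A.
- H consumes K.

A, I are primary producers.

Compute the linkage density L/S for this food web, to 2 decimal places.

There are L = 19 links among S = 11 species.
L/S = 19/11 = 1.7273 ≈ 1.73.

L/S = 1.73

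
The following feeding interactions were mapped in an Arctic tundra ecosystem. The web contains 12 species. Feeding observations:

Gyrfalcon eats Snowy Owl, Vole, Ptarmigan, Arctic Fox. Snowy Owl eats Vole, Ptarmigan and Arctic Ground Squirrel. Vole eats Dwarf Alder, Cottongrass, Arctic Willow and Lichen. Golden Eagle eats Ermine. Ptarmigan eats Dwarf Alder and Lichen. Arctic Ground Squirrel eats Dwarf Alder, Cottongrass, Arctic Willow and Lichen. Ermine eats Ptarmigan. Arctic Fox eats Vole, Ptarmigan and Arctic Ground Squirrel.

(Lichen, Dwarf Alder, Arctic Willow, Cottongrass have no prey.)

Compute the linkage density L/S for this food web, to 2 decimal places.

L/S = 1.83

There are L = 22 links among S = 12 species.
L/S = 22/12 = 1.8333 ≈ 1.83.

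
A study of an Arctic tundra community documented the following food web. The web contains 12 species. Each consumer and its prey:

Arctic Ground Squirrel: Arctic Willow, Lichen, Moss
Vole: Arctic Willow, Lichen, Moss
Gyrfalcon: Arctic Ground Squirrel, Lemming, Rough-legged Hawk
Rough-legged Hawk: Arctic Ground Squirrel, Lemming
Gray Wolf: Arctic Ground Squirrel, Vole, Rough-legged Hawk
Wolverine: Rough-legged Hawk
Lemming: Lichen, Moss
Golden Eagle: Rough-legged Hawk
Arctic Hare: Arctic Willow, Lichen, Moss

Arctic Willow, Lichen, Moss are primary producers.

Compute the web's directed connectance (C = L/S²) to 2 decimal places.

C = 0.15

The web has S = 12 species and L = 21 feeding links.
C = L / S² = 21 / 144 = 0.1458 ≈ 0.15.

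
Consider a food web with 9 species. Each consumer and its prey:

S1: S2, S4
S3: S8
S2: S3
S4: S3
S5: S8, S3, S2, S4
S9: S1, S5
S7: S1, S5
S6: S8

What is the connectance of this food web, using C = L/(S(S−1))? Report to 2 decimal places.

C = 0.19

The web has S = 9 species and L = 14 feeding links.
C = L / (S(S−1)) = 14 / 72 = 0.1944 ≈ 0.19.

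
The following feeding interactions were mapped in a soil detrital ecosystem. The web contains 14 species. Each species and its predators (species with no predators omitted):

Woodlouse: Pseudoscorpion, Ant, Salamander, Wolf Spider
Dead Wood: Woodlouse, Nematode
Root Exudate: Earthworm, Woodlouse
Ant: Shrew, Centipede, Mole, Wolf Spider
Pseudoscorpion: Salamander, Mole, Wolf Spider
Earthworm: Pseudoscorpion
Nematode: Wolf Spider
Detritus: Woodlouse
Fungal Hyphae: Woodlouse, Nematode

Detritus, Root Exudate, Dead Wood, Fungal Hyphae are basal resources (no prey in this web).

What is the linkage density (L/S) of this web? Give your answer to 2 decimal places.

There are L = 20 links among S = 14 species.
L/S = 20/14 = 1.4286 ≈ 1.43.

L/S = 1.43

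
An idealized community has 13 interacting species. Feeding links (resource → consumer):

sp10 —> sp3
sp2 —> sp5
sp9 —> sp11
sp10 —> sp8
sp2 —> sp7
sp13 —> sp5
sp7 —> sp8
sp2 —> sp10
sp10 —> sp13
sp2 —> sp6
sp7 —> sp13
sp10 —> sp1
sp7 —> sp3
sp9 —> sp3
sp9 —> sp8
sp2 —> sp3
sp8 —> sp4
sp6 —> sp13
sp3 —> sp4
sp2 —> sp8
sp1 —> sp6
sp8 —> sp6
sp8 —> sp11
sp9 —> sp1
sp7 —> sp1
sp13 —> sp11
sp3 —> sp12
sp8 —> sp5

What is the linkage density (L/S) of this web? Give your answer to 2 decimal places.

There are L = 28 links among S = 13 species.
L/S = 28/13 = 2.1538 ≈ 2.15.

L/S = 2.15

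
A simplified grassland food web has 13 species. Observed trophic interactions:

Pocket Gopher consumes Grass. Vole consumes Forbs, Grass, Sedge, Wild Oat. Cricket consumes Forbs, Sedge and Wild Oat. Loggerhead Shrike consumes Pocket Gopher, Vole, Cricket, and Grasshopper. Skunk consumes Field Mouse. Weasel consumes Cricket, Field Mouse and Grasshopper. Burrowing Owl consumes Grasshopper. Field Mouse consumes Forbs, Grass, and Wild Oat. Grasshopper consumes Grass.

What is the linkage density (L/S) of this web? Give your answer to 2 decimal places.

L/S = 1.62

There are L = 21 links among S = 13 species.
L/S = 21/13 = 1.6154 ≈ 1.62.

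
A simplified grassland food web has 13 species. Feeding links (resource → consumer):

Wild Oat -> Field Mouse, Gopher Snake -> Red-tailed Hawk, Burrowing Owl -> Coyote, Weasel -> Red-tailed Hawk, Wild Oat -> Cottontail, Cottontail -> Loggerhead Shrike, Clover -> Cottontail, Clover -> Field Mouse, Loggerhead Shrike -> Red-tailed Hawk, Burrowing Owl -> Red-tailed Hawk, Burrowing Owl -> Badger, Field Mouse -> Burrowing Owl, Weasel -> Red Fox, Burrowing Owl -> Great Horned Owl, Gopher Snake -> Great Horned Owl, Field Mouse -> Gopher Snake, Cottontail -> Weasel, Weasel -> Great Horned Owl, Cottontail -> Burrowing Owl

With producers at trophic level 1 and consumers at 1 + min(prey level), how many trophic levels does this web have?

4

Producers (level 1): Wild Oat, Clover.
Following each consumer down to its lowest-level prey: Wild Oat → Cottontail → Weasel → Red Fox (levels 1 through 4).
All prey of Red Fox (Weasel 3) are at level 3 or above, so Red Fox is at level 1 + 3 = 4.
Every consumer has at least one prey at level 3 or below, so none exceeds level 4.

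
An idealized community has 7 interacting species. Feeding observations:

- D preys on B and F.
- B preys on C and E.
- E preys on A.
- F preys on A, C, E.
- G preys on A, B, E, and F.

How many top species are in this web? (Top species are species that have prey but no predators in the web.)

Top species (has prey, but nothing eats it): D, G.
Count: 2.

2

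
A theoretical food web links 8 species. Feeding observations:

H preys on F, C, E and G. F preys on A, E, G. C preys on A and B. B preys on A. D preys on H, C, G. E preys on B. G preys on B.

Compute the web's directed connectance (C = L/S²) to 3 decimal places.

The web has S = 8 species and L = 15 feeding links.
C = L / S² = 15 / 64 = 0.2344 ≈ 0.234.

C = 0.234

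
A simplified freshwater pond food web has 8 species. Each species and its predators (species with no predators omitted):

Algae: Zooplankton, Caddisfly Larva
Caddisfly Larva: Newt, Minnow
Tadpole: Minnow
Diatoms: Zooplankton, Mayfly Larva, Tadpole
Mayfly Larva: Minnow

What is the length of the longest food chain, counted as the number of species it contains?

One longest chain: Algae → Caddisfly Larva → Newt.
It has 3 species and 2 links.

3 species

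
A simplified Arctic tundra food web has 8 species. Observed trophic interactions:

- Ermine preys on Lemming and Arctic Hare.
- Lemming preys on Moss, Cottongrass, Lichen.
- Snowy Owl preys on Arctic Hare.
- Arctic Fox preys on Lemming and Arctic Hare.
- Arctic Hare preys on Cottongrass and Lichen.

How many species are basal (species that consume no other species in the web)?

3

Basal species (no prey listed): Lichen, Moss, Cottongrass.
Count: 3.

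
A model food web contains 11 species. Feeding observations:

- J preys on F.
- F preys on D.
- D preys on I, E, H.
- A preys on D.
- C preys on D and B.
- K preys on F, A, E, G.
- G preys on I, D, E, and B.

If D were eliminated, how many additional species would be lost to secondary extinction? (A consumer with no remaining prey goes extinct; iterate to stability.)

Remove D.
Round 1: A (all prey gone), F (all prey gone) → extinct.
Round 2: J (all prey gone) → extinct.
No further losses. Total secondary extinctions: 3.

3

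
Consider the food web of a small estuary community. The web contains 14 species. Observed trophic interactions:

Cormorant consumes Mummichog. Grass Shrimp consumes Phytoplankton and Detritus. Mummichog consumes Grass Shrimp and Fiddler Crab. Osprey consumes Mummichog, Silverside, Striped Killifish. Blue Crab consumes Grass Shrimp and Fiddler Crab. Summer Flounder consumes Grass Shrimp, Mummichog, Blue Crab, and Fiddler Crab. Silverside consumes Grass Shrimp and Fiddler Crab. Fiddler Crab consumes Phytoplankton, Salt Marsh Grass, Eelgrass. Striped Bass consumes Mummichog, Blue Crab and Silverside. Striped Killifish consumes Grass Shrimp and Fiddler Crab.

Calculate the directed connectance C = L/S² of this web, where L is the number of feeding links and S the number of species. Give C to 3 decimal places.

The web has S = 14 species and L = 24 feeding links.
C = L / S² = 24 / 196 = 0.1224 ≈ 0.122.

C = 0.122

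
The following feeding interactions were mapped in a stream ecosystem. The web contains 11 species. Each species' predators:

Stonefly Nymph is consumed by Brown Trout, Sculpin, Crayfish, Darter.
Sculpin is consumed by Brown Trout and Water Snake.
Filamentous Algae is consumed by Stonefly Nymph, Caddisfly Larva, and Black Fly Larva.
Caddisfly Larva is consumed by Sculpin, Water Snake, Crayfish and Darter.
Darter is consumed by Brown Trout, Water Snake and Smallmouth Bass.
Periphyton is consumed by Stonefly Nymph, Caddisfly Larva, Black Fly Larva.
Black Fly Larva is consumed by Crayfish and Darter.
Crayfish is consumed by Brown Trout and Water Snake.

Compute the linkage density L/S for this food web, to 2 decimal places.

L/S = 2.09

There are L = 23 links among S = 11 species.
L/S = 23/11 = 2.0909 ≈ 2.09.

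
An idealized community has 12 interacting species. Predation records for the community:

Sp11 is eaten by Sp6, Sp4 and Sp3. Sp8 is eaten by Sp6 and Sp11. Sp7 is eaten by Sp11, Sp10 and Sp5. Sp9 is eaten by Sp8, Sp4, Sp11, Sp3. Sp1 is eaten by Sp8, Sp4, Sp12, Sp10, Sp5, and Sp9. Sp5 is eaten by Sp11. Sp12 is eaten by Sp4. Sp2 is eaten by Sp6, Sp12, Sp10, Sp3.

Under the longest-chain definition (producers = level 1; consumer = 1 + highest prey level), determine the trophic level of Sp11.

Trophic level 4

Sp1 is a producer → level 1.
Sp9 eats Sp1 → level 2.
Sp8 eats Sp9 (level 2); other prey at levels: Sp1 1 → level 3.
Sp11 eats Sp8 (level 3); other prey at levels: Sp7 1, Sp5 2, Sp9 2 → level 4.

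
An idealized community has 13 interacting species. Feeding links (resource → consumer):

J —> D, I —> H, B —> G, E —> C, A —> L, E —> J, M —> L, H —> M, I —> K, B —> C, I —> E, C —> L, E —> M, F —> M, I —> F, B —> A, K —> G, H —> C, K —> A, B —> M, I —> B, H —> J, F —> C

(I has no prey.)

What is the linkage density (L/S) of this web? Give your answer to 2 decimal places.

There are L = 23 links among S = 13 species.
L/S = 23/13 = 1.7692 ≈ 1.77.

L/S = 1.77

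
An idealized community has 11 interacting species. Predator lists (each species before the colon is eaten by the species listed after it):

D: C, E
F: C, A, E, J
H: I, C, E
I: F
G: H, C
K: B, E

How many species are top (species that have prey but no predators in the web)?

5

Top species (has prey, but nothing eats it): B, C, A, E, J.
Count: 5.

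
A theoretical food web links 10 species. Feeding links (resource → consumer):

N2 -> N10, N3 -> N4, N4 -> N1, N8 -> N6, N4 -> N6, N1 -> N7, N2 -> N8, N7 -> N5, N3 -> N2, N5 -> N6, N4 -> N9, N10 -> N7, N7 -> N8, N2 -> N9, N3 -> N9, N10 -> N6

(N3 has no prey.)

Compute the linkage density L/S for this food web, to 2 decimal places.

L/S = 1.60

There are L = 16 links among S = 10 species.
L/S = 16/10 = 1.6000 ≈ 1.60.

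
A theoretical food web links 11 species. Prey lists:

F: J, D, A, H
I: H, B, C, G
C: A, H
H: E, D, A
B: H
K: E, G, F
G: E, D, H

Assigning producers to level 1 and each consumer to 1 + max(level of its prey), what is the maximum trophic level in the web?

Producers (level 1): E, J, D, A.
E → H → B → I gives I level 4.
No species has a prey at level 4, so no species reaches level 5.

4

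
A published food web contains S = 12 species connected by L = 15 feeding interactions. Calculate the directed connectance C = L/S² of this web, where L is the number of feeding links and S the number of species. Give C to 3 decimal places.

The web has S = 12 species and L = 15 feeding links.
C = L / S² = 15 / 144 = 0.1042 ≈ 0.104.

C = 0.104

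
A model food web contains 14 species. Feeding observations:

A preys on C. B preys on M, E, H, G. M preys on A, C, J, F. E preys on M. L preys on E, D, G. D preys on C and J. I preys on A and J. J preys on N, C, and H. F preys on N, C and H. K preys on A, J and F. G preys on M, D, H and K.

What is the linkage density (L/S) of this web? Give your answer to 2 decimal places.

L/S = 2.14

There are L = 30 links among S = 14 species.
L/S = 30/14 = 2.1429 ≈ 2.14.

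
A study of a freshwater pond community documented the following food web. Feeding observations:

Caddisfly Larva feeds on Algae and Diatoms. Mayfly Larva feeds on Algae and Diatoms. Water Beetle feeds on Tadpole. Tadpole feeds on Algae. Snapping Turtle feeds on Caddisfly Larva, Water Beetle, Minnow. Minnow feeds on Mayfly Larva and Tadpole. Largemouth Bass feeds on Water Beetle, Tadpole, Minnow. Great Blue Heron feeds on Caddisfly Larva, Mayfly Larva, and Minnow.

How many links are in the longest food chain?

One longest chain: Algae → Tadpole → Water Beetle → Snapping Turtle.
It has 4 species and 3 links.

3 links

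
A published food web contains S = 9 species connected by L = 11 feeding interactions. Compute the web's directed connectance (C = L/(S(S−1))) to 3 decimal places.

C = 0.153

The web has S = 9 species and L = 11 feeding links.
C = L / (S(S−1)) = 11 / 72 = 0.1528 ≈ 0.153.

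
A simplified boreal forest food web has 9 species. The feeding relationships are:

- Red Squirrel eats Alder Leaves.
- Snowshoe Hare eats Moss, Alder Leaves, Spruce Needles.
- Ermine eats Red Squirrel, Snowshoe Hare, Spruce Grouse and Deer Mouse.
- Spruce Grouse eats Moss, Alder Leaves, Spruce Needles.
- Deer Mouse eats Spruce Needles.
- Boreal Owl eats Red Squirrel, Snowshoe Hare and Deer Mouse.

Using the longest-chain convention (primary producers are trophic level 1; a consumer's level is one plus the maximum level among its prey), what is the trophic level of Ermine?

Spruce Needles is a producer → level 1.
Deer Mouse eats Spruce Needles → level 2.
Ermine eats Deer Mouse (level 2); other prey at levels: Snowshoe Hare 2, Red Squirrel 2, Spruce Grouse 2 → level 3.

Trophic level 3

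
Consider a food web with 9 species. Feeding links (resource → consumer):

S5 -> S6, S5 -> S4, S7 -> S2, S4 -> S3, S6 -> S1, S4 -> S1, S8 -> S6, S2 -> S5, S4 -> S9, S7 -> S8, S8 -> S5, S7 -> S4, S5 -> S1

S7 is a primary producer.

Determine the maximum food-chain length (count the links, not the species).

4 links

One longest chain: S7 → S2 → S5 → S4 → S3.
It has 5 species and 4 links.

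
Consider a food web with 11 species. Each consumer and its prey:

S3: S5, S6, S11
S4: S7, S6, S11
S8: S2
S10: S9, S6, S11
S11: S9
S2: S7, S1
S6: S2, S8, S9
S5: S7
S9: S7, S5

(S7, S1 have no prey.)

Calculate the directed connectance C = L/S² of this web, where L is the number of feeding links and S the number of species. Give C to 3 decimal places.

C = 0.157

The web has S = 11 species and L = 19 feeding links.
C = L / S² = 19 / 121 = 0.1570 ≈ 0.157.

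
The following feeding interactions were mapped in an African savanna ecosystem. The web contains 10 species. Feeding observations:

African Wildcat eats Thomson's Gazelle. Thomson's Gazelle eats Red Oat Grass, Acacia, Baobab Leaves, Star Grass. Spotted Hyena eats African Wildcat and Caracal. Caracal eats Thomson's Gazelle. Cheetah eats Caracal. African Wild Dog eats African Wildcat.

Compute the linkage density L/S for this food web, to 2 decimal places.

L/S = 1.00

There are L = 10 links among S = 10 species.
L/S = 10/10 = 1.0000 ≈ 1.00.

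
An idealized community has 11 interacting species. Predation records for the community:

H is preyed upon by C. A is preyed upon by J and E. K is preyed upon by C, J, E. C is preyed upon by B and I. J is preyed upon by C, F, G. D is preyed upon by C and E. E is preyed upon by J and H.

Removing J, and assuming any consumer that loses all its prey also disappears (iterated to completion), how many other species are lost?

2

Remove J.
Round 1: G (all prey gone), F (all prey gone) → extinct.
No further losses. Total secondary extinctions: 2.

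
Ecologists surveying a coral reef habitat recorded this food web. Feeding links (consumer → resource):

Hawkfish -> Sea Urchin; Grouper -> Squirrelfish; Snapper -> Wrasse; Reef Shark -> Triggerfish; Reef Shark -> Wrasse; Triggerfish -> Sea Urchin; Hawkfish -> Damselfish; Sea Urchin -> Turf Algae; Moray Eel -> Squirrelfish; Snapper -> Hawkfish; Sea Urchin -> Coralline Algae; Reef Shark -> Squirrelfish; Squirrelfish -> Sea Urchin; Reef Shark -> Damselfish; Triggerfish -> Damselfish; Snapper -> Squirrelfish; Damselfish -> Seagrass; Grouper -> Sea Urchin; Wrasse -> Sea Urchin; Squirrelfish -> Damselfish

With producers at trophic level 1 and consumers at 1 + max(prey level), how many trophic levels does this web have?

4

Producers (level 1): Turf Algae, Coralline Algae, Seagrass.
Turf Algae → Sea Urchin → Squirrelfish → Grouper gives Grouper level 4.
No species has a prey at level 4, so no species reaches level 5.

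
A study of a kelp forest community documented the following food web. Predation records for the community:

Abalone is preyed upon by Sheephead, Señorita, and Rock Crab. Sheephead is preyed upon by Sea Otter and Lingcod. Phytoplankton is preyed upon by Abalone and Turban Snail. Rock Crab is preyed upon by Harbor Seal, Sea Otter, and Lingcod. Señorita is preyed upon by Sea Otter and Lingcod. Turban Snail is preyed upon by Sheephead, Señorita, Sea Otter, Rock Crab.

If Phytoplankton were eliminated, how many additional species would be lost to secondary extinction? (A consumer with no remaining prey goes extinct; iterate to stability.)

8

Remove Phytoplankton.
Round 1: Turban Snail (all prey gone), Abalone (all prey gone) → extinct.
Round 2: Señorita (all prey gone), Sheephead (all prey gone), Rock Crab (all prey gone) → extinct.
Round 3: Sea Otter (all prey gone), Lingcod (all prey gone), Harbor Seal (all prey gone) → extinct.
No further losses. Total secondary extinctions: 8.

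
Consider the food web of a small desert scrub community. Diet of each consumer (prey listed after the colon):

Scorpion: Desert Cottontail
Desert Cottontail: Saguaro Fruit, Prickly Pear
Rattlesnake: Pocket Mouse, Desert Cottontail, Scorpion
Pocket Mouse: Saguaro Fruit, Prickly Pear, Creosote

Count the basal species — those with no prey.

Basal species (no prey listed): Saguaro Fruit, Prickly Pear, Creosote.
Count: 3.

3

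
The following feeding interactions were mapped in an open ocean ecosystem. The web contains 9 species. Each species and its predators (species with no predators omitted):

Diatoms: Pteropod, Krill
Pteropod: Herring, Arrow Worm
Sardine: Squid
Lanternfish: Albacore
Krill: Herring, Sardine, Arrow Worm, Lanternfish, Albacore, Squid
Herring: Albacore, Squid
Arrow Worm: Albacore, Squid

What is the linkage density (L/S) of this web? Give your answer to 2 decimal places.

L/S = 1.78

There are L = 16 links among S = 9 species.
L/S = 16/9 = 1.7778 ≈ 1.78.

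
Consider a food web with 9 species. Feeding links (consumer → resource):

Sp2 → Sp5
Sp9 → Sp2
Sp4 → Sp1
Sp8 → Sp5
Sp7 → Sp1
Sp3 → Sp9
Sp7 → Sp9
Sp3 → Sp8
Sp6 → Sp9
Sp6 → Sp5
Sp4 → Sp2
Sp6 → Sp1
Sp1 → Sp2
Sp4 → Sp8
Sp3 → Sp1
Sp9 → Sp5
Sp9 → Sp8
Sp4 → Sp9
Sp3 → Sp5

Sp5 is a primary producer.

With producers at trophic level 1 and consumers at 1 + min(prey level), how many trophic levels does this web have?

3

Producers (level 1): Sp5.
Following each consumer down to its lowest-level prey: Sp5 → Sp9 → Sp7 (levels 1 through 3).
All prey of Sp7 (Sp9 2, Sp1 3) are at level 2 or above, so Sp7 is at level 1 + 2 = 3.
Every consumer has at least one prey at level 2 or below, so none exceeds level 3.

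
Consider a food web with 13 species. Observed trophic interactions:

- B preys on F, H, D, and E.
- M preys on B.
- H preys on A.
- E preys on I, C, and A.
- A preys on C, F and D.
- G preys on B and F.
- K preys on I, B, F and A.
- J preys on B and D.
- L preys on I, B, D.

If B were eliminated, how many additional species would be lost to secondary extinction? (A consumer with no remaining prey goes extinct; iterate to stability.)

Remove B.
Round 1: M (all prey gone) → extinct.
No further losses. Total secondary extinctions: 1.

1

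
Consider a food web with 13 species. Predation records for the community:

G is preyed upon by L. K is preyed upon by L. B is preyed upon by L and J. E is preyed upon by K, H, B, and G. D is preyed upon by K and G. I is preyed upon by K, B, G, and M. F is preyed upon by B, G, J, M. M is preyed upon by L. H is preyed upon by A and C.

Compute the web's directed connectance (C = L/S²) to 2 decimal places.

The web has S = 13 species and L = 21 feeding links.
C = L / S² = 21 / 169 = 0.1243 ≈ 0.12.

C = 0.12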